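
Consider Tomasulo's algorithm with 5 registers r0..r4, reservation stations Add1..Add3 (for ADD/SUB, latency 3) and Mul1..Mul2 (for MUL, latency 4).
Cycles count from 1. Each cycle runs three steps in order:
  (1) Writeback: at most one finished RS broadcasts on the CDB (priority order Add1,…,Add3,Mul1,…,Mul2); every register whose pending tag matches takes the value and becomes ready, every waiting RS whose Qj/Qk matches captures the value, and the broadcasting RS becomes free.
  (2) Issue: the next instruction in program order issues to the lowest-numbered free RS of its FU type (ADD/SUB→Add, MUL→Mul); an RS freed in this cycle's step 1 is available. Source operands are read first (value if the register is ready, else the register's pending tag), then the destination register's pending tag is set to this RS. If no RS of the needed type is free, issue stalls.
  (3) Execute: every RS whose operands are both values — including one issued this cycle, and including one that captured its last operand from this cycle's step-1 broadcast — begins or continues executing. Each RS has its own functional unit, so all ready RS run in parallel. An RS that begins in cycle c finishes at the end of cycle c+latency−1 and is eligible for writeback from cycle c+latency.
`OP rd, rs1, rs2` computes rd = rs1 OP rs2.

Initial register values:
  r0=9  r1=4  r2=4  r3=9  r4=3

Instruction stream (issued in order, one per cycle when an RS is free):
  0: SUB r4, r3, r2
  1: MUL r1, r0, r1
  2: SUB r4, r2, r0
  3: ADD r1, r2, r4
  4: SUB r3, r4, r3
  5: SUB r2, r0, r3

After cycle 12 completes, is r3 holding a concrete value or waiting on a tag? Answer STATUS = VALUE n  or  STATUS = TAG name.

STATUS = VALUE -14

cycle 1: issue SUB r4<-Add1 // r0:9,r1:4,r2:4,r3:9,r4:Add1
cycle 2: issue MUL r1<-Mul1 // r0:9,r1:Mul1,r2:4,r3:9,r4:Add1
cycle 3: issue SUB r4<-Add2 // r0:9,r1:Mul1,r2:4,r3:9,r4:Add2
cycle 4: CDB Add1=5; issue ADD r1<-Add1 // r0:9,r1:Add1,r2:4,r3:9,r4:Add2
cycle 5: issue SUB r3<-Add3 // r0:9,r1:Add1,r2:4,r3:Add3,r4:Add2
cycle 6: CDB Add2=-5; issue SUB r2<-Add2 // r0:9,r1:Add1,r2:Add2,r3:Add3,r4:-5
cycle 7: CDB Mul1=36 // r0:9,r1:Add1,r2:Add2,r3:Add3,r4:-5
cycle 8: - // r0:9,r1:Add1,r2:Add2,r3:Add3,r4:-5
cycle 9: CDB Add1=-1 // r0:9,r1:-1,r2:Add2,r3:Add3,r4:-5
cycle 10: CDB Add3=-14 // r0:9,r1:-1,r2:Add2,r3:-14,r4:-5
cycle 11: - // r0:9,r1:-1,r2:Add2,r3:-14,r4:-5
cycle 12: - // r0:9,r1:-1,r2:Add2,r3:-14,r4:-5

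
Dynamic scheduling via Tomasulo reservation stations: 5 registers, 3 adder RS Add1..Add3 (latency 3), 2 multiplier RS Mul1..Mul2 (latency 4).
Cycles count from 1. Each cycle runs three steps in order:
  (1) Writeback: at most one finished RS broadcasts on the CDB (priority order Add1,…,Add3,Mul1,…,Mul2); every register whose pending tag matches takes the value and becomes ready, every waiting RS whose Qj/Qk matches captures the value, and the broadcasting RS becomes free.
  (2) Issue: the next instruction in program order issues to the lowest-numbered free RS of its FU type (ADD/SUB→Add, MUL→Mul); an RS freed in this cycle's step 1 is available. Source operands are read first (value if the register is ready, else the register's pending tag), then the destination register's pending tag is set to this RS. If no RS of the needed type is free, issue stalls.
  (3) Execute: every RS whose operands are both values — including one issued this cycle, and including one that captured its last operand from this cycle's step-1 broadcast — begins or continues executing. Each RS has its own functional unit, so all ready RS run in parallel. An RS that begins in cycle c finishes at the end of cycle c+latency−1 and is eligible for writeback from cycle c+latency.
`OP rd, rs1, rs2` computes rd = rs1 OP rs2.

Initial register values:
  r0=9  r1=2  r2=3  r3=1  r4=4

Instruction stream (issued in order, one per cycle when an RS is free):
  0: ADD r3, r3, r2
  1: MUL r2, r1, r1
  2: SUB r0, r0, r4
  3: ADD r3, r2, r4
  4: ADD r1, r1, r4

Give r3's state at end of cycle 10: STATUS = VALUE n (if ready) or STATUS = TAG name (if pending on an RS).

cycle 1: issue ADD r3<-Add1 // r0:9,r1:2,r2:3,r3:Add1,r4:4
cycle 2: issue MUL r2<-Mul1 // r0:9,r1:2,r2:Mul1,r3:Add1,r4:4
cycle 3: issue SUB r0<-Add2 // r0:Add2,r1:2,r2:Mul1,r3:Add1,r4:4
cycle 4: CDB Add1=4; issue ADD r3<-Add1 // r0:Add2,r1:2,r2:Mul1,r3:Add1,r4:4
cycle 5: issue ADD r1<-Add3 // r0:Add2,r1:Add3,r2:Mul1,r3:Add1,r4:4
cycle 6: CDB Add2=5 // r0:5,r1:Add3,r2:Mul1,r3:Add1,r4:4
cycle 7: CDB Mul1=4 // r0:5,r1:Add3,r2:4,r3:Add1,r4:4
cycle 8: CDB Add3=6 // r0:5,r1:6,r2:4,r3:Add1,r4:4
cycle 9: - // r0:5,r1:6,r2:4,r3:Add1,r4:4
cycle 10: CDB Add1=8 // r0:5,r1:6,r2:4,r3:8,r4:4

STATUS = VALUE 8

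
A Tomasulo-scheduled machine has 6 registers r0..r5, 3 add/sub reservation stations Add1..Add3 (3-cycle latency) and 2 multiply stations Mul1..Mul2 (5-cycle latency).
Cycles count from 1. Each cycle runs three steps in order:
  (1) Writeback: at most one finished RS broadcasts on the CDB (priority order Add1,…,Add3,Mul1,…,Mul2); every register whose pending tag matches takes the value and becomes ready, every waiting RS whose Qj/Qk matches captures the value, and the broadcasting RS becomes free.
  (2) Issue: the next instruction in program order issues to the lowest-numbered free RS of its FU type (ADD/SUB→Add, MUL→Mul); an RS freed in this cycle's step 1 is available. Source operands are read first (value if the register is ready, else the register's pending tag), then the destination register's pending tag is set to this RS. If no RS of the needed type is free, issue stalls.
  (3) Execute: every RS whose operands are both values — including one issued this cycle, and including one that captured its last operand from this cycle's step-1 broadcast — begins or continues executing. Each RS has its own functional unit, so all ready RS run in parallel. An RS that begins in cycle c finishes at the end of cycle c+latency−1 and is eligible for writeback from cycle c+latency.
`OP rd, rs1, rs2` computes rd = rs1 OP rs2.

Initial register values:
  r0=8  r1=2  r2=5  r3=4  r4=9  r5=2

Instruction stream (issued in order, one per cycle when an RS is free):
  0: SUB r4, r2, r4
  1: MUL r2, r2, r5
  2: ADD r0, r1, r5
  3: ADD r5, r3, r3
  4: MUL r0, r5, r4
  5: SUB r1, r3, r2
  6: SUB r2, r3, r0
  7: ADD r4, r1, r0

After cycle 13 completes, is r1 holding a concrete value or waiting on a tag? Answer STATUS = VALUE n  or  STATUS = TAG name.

STATUS = VALUE -6

  c1: issue SUB r4<-Add1  regs: r0:8,r1:2,r2:5,r3:4,r4:Add1,r5:2
  c2: issue MUL r2<-Mul1  regs: r0:8,r1:2,r2:Mul1,r3:4,r4:Add1,r5:2
  c3: issue ADD r0<-Add2  regs: r0:Add2,r1:2,r2:Mul1,r3:4,r4:Add1,r5:2
  c4: CDB Add1=-4; issue ADD r5<-Add1  regs: r0:Add2,r1:2,r2:Mul1,r3:4,r4:-4,r5:Add1
  c5: issue MUL r0<-Mul2  regs: r0:Mul2,r1:2,r2:Mul1,r3:4,r4:-4,r5:Add1
  c6: CDB Add2=4; issue SUB r1<-Add2  regs: r0:Mul2,r1:Add2,r2:Mul1,r3:4,r4:-4,r5:Add1
  c7: CDB Add1=8; issue SUB r2<-Add1  regs: r0:Mul2,r1:Add2,r2:Add1,r3:4,r4:-4,r5:8
  c8: CDB Mul1=10; issue ADD r4<-Add3  regs: r0:Mul2,r1:Add2,r2:Add1,r3:4,r4:Add3,r5:8
  c9: -  regs: r0:Mul2,r1:Add2,r2:Add1,r3:4,r4:Add3,r5:8
  c10: -  regs: r0:Mul2,r1:Add2,r2:Add1,r3:4,r4:Add3,r5:8
  c11: CDB Add2=-6  regs: r0:Mul2,r1:-6,r2:Add1,r3:4,r4:Add3,r5:8
  c12: CDB Mul2=-32  regs: r0:-32,r1:-6,r2:Add1,r3:4,r4:Add3,r5:8
  c13: -  regs: r0:-32,r1:-6,r2:Add1,r3:4,r4:Add3,r5:8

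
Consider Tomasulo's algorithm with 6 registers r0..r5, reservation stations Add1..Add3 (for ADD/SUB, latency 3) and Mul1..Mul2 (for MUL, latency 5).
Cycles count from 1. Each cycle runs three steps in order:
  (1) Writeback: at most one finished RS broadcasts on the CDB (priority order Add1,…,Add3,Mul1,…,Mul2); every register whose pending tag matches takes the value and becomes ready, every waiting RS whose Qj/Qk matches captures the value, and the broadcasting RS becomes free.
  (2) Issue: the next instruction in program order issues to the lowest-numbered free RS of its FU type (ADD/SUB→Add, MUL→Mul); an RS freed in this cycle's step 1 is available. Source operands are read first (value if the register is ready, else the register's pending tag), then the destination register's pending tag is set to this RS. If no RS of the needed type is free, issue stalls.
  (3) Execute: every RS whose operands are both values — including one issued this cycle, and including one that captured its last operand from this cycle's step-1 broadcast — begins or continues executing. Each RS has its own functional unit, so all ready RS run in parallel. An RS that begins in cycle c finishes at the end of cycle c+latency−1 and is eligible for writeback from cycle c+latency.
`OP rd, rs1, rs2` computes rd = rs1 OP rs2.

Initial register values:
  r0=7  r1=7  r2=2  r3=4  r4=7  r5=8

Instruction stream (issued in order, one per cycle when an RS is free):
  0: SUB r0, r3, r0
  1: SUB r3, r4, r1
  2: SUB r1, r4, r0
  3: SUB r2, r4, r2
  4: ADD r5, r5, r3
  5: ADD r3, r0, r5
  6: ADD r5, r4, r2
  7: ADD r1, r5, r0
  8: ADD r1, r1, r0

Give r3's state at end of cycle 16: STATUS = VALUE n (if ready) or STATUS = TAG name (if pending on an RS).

STATUS = VALUE 5

cycle 1: issue SUB r0<-Add1 // r0:Add1,r1:7,r2:2,r3:4,r4:7,r5:8
cycle 2: issue SUB r3<-Add2 // r0:Add1,r1:7,r2:2,r3:Add2,r4:7,r5:8
cycle 3: issue SUB r1<-Add3 // r0:Add1,r1:Add3,r2:2,r3:Add2,r4:7,r5:8
cycle 4: CDB Add1=-3; issue SUB r2<-Add1 // r0:-3,r1:Add3,r2:Add1,r3:Add2,r4:7,r5:8
cycle 5: CDB Add2=0; issue ADD r5<-Add2 // r0:-3,r1:Add3,r2:Add1,r3:0,r4:7,r5:Add2
cycle 6: stall // r0:-3,r1:Add3,r2:Add1,r3:0,r4:7,r5:Add2
cycle 7: CDB Add1=5; issue ADD r3<-Add1 // r0:-3,r1:Add3,r2:5,r3:Add1,r4:7,r5:Add2
cycle 8: CDB Add2=8; issue ADD r5<-Add2 // r0:-3,r1:Add3,r2:5,r3:Add1,r4:7,r5:Add2
cycle 9: CDB Add3=10; issue ADD r1<-Add3 // r0:-3,r1:Add3,r2:5,r3:Add1,r4:7,r5:Add2
cycle 10: stall // r0:-3,r1:Add3,r2:5,r3:Add1,r4:7,r5:Add2
cycle 11: CDB Add1=5; issue ADD r1<-Add1 // r0:-3,r1:Add1,r2:5,r3:5,r4:7,r5:Add2
cycle 12: CDB Add2=12 // r0:-3,r1:Add1,r2:5,r3:5,r4:7,r5:12
cycle 13: - // r0:-3,r1:Add1,r2:5,r3:5,r4:7,r5:12
cycle 14: - // r0:-3,r1:Add1,r2:5,r3:5,r4:7,r5:12
cycle 15: CDB Add3=9 // r0:-3,r1:Add1,r2:5,r3:5,r4:7,r5:12
cycle 16: - // r0:-3,r1:Add1,r2:5,r3:5,r4:7,r5:12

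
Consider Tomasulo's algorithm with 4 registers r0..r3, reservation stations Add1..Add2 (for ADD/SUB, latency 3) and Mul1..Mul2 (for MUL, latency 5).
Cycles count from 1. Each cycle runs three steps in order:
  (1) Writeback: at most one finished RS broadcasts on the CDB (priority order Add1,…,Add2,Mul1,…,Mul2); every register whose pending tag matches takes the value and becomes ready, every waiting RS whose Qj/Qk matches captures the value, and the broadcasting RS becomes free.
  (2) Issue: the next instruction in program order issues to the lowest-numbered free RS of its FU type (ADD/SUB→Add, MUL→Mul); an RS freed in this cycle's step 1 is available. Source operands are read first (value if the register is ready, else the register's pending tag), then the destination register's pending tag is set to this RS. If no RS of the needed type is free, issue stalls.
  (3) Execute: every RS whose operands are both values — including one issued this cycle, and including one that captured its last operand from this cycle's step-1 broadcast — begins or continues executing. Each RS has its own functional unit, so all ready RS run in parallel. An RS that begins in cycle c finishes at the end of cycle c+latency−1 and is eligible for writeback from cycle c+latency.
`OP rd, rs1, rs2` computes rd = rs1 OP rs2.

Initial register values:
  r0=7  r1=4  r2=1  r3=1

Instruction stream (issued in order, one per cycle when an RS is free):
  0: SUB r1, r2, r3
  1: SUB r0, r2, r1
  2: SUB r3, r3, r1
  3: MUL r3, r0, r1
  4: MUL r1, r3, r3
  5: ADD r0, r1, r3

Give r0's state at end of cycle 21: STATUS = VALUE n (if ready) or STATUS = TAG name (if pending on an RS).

  c1: issue SUB r1<-Add1  regs: r0:7,r1:Add1,r2:1,r3:1
  c2: issue SUB r0<-Add2  regs: r0:Add2,r1:Add1,r2:1,r3:1
  c3: stall  regs: r0:Add2,r1:Add1,r2:1,r3:1
  c4: CDB Add1=0; issue SUB r3<-Add1  regs: r0:Add2,r1:0,r2:1,r3:Add1
  c5: issue MUL r3<-Mul1  regs: r0:Add2,r1:0,r2:1,r3:Mul1
  c6: issue MUL r1<-Mul2  regs: r0:Add2,r1:Mul2,r2:1,r3:Mul1
  c7: CDB Add1=1; issue ADD r0<-Add1  regs: r0:Add1,r1:Mul2,r2:1,r3:Mul1
  c8: CDB Add2=1  regs: r0:Add1,r1:Mul2,r2:1,r3:Mul1
  c9: -  regs: r0:Add1,r1:Mul2,r2:1,r3:Mul1
  c10: -  regs: r0:Add1,r1:Mul2,r2:1,r3:Mul1
  c11: -  regs: r0:Add1,r1:Mul2,r2:1,r3:Mul1
  c12: -  regs: r0:Add1,r1:Mul2,r2:1,r3:Mul1
  c13: CDB Mul1=0  regs: r0:Add1,r1:Mul2,r2:1,r3:0
  c14: -  regs: r0:Add1,r1:Mul2,r2:1,r3:0
  c15: -  regs: r0:Add1,r1:Mul2,r2:1,r3:0
  c16: -  regs: r0:Add1,r1:Mul2,r2:1,r3:0
  c17: -  regs: r0:Add1,r1:Mul2,r2:1,r3:0
  c18: CDB Mul2=0  regs: r0:Add1,r1:0,r2:1,r3:0
  c19: -  regs: r0:Add1,r1:0,r2:1,r3:0
  c20: -  regs: r0:Add1,r1:0,r2:1,r3:0
  c21: CDB Add1=0  regs: r0:0,r1:0,r2:1,r3:0

STATUS = VALUE 0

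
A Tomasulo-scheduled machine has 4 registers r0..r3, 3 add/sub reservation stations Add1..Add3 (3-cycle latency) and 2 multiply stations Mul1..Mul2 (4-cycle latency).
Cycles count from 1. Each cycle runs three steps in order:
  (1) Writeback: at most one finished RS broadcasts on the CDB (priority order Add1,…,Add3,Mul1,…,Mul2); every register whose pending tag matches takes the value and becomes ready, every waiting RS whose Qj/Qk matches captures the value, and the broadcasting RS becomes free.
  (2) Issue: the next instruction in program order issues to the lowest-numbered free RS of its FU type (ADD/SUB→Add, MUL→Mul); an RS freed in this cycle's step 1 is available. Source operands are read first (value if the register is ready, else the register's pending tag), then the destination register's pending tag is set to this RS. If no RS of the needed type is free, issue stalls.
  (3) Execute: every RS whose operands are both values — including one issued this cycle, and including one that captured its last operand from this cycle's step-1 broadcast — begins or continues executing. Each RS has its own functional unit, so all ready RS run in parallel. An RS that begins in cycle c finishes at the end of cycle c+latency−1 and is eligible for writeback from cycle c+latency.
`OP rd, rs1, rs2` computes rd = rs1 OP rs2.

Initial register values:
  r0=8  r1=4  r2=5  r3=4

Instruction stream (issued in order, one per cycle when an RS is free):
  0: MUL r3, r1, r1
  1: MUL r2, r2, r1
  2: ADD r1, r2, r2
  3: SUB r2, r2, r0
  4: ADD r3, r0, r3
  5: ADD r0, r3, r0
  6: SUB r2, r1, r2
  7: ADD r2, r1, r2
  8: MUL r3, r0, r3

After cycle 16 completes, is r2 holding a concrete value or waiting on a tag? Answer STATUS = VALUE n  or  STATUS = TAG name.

STATUS = VALUE 68

  c1: issue MUL r3<-Mul1  regs: r0:8,r1:4,r2:5,r3:Mul1
  c2: issue MUL r2<-Mul2  regs: r0:8,r1:4,r2:Mul2,r3:Mul1
  c3: issue ADD r1<-Add1  regs: r0:8,r1:Add1,r2:Mul2,r3:Mul1
  c4: issue SUB r2<-Add2  regs: r0:8,r1:Add1,r2:Add2,r3:Mul1
  c5: CDB Mul1=16; issue ADD r3<-Add3  regs: r0:8,r1:Add1,r2:Add2,r3:Add3
  c6: CDB Mul2=20; stall  regs: r0:8,r1:Add1,r2:Add2,r3:Add3
  c7: stall  regs: r0:8,r1:Add1,r2:Add2,r3:Add3
  c8: CDB Add3=24; issue ADD r0<-Add3  regs: r0:Add3,r1:Add1,r2:Add2,r3:24
  c9: CDB Add1=40; issue SUB r2<-Add1  regs: r0:Add3,r1:40,r2:Add1,r3:24
  c10: CDB Add2=12; issue ADD r2<-Add2  regs: r0:Add3,r1:40,r2:Add2,r3:24
  c11: CDB Add3=32; issue MUL r3<-Mul1  regs: r0:32,r1:40,r2:Add2,r3:Mul1
  c12: -  regs: r0:32,r1:40,r2:Add2,r3:Mul1
  c13: CDB Add1=28  regs: r0:32,r1:40,r2:Add2,r3:Mul1
  c14: -  regs: r0:32,r1:40,r2:Add2,r3:Mul1
  c15: CDB Mul1=768  regs: r0:32,r1:40,r2:Add2,r3:768
  c16: CDB Add2=68  regs: r0:32,r1:40,r2:68,r3:768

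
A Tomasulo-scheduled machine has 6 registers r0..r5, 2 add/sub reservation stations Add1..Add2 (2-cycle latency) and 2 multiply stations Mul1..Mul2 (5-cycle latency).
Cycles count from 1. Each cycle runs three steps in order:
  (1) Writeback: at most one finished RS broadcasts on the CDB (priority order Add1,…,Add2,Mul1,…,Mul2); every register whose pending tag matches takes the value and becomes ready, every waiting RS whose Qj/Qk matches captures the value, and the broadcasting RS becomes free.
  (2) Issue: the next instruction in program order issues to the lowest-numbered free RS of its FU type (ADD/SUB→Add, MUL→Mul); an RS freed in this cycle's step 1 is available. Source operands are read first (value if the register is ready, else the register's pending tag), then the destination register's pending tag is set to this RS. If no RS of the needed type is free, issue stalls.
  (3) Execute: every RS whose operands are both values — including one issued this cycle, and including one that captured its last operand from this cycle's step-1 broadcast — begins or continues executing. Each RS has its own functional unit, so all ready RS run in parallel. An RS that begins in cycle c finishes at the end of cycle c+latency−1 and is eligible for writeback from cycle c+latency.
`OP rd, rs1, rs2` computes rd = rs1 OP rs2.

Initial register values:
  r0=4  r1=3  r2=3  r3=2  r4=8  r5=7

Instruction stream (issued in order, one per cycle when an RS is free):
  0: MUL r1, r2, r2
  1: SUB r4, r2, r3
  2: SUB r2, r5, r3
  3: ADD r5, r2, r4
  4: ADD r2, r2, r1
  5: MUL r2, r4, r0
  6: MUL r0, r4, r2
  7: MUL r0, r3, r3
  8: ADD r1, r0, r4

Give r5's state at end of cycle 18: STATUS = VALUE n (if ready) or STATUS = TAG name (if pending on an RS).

STATUS = VALUE 6

cycle 1: issue MUL r1<-Mul1 // r0:4,r1:Mul1,r2:3,r3:2,r4:8,r5:7
cycle 2: issue SUB r4<-Add1 // r0:4,r1:Mul1,r2:3,r3:2,r4:Add1,r5:7
cycle 3: issue SUB r2<-Add2 // r0:4,r1:Mul1,r2:Add2,r3:2,r4:Add1,r5:7
cycle 4: CDB Add1=1; issue ADD r5<-Add1 // r0:4,r1:Mul1,r2:Add2,r3:2,r4:1,r5:Add1
cycle 5: CDB Add2=5; issue ADD r2<-Add2 // r0:4,r1:Mul1,r2:Add2,r3:2,r4:1,r5:Add1
cycle 6: CDB Mul1=9; issue MUL r2<-Mul1 // r0:4,r1:9,r2:Mul1,r3:2,r4:1,r5:Add1
cycle 7: CDB Add1=6; issue MUL r0<-Mul2 // r0:Mul2,r1:9,r2:Mul1,r3:2,r4:1,r5:6
cycle 8: CDB Add2=14; stall // r0:Mul2,r1:9,r2:Mul1,r3:2,r4:1,r5:6
cycle 9: stall // r0:Mul2,r1:9,r2:Mul1,r3:2,r4:1,r5:6
cycle 10: stall // r0:Mul2,r1:9,r2:Mul1,r3:2,r4:1,r5:6
cycle 11: CDB Mul1=4; issue MUL r0<-Mul1 // r0:Mul1,r1:9,r2:4,r3:2,r4:1,r5:6
cycle 12: issue ADD r1<-Add1 // r0:Mul1,r1:Add1,r2:4,r3:2,r4:1,r5:6
cycle 13: - // r0:Mul1,r1:Add1,r2:4,r3:2,r4:1,r5:6
cycle 14: - // r0:Mul1,r1:Add1,r2:4,r3:2,r4:1,r5:6
cycle 15: - // r0:Mul1,r1:Add1,r2:4,r3:2,r4:1,r5:6
cycle 16: CDB Mul1=4 // r0:4,r1:Add1,r2:4,r3:2,r4:1,r5:6
cycle 17: CDB Mul2=4 // r0:4,r1:Add1,r2:4,r3:2,r4:1,r5:6
cycle 18: CDB Add1=5 // r0:4,r1:5,r2:4,r3:2,r4:1,r5:6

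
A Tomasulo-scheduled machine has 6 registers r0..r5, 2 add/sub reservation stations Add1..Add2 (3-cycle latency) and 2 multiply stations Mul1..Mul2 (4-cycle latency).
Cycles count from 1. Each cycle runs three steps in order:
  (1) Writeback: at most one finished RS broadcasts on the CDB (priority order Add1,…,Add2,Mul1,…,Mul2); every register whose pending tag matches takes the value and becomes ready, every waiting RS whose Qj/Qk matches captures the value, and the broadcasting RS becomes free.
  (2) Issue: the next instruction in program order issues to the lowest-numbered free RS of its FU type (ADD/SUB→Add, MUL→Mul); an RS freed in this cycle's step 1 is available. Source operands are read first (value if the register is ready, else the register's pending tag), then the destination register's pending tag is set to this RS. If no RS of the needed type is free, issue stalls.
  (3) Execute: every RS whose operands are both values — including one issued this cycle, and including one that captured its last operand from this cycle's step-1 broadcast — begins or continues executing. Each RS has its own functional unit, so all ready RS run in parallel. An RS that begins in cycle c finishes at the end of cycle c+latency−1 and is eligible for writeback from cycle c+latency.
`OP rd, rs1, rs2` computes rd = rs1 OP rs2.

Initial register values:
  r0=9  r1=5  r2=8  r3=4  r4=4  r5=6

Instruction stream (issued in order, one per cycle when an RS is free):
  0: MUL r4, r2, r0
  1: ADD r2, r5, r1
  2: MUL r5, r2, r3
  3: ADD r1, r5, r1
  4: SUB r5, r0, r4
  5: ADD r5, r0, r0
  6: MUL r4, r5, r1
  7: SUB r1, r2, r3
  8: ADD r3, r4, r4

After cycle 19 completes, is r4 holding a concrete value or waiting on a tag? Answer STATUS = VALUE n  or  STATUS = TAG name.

cycle 1: issue MUL r4<-Mul1 // r0:9,r1:5,r2:8,r3:4,r4:Mul1,r5:6
cycle 2: issue ADD r2<-Add1 // r0:9,r1:5,r2:Add1,r3:4,r4:Mul1,r5:6
cycle 3: issue MUL r5<-Mul2 // r0:9,r1:5,r2:Add1,r3:4,r4:Mul1,r5:Mul2
cycle 4: issue ADD r1<-Add2 // r0:9,r1:Add2,r2:Add1,r3:4,r4:Mul1,r5:Mul2
cycle 5: CDB Add1=11; issue SUB r5<-Add1 // r0:9,r1:Add2,r2:11,r3:4,r4:Mul1,r5:Add1
cycle 6: CDB Mul1=72; stall // r0:9,r1:Add2,r2:11,r3:4,r4:72,r5:Add1
cycle 7: stall // r0:9,r1:Add2,r2:11,r3:4,r4:72,r5:Add1
cycle 8: stall // r0:9,r1:Add2,r2:11,r3:4,r4:72,r5:Add1
cycle 9: CDB Add1=-63; issue ADD r5<-Add1 // r0:9,r1:Add2,r2:11,r3:4,r4:72,r5:Add1
cycle 10: CDB Mul2=44; issue MUL r4<-Mul1 // r0:9,r1:Add2,r2:11,r3:4,r4:Mul1,r5:Add1
cycle 11: stall // r0:9,r1:Add2,r2:11,r3:4,r4:Mul1,r5:Add1
cycle 12: CDB Add1=18; issue SUB r1<-Add1 // r0:9,r1:Add1,r2:11,r3:4,r4:Mul1,r5:18
cycle 13: CDB Add2=49; issue ADD r3<-Add2 // r0:9,r1:Add1,r2:11,r3:Add2,r4:Mul1,r5:18
cycle 14: - // r0:9,r1:Add1,r2:11,r3:Add2,r4:Mul1,r5:18
cycle 15: CDB Add1=7 // r0:9,r1:7,r2:11,r3:Add2,r4:Mul1,r5:18
cycle 16: - // r0:9,r1:7,r2:11,r3:Add2,r4:Mul1,r5:18
cycle 17: CDB Mul1=882 // r0:9,r1:7,r2:11,r3:Add2,r4:882,r5:18
cycle 18: - // r0:9,r1:7,r2:11,r3:Add2,r4:882,r5:18
cycle 19: - // r0:9,r1:7,r2:11,r3:Add2,r4:882,r5:18

STATUS = VALUE 882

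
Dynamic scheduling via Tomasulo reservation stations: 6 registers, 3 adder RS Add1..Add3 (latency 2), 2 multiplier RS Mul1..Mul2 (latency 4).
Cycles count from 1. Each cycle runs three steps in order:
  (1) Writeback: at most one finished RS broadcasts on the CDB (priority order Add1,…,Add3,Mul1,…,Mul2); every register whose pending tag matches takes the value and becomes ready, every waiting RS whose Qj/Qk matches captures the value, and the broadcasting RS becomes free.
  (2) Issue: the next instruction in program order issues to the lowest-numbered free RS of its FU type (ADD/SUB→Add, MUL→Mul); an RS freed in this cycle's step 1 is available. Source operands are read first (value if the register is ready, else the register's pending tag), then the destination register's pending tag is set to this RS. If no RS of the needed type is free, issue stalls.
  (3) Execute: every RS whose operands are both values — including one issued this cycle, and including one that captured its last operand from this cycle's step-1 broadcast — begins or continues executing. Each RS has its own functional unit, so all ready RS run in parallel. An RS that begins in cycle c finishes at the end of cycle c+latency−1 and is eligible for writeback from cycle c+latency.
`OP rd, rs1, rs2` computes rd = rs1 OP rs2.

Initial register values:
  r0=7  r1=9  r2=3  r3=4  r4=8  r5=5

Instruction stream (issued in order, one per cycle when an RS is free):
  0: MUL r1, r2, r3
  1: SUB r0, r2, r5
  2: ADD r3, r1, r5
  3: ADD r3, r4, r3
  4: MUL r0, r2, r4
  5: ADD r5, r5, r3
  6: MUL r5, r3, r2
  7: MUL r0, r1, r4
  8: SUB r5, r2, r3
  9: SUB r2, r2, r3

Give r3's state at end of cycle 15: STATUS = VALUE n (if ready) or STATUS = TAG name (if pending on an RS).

  c1: issue MUL r1<-Mul1  regs: r0:7,r1:Mul1,r2:3,r3:4,r4:8,r5:5
  c2: issue SUB r0<-Add1  regs: r0:Add1,r1:Mul1,r2:3,r3:4,r4:8,r5:5
  c3: issue ADD r3<-Add2  regs: r0:Add1,r1:Mul1,r2:3,r3:Add2,r4:8,r5:5
  c4: CDB Add1=-2; issue ADD r3<-Add1  regs: r0:-2,r1:Mul1,r2:3,r3:Add1,r4:8,r5:5
  c5: CDB Mul1=12; issue MUL r0<-Mul1  regs: r0:Mul1,r1:12,r2:3,r3:Add1,r4:8,r5:5
  c6: issue ADD r5<-Add3  regs: r0:Mul1,r1:12,r2:3,r3:Add1,r4:8,r5:Add3
  c7: CDB Add2=17; issue MUL r5<-Mul2  regs: r0:Mul1,r1:12,r2:3,r3:Add1,r4:8,r5:Mul2
  c8: stall  regs: r0:Mul1,r1:12,r2:3,r3:Add1,r4:8,r5:Mul2
  c9: CDB Add1=25; stall  regs: r0:Mul1,r1:12,r2:3,r3:25,r4:8,r5:Mul2
  c10: CDB Mul1=24; issue MUL r0<-Mul1  regs: r0:Mul1,r1:12,r2:3,r3:25,r4:8,r5:Mul2
  c11: CDB Add3=30; issue SUB r5<-Add1  regs: r0:Mul1,r1:12,r2:3,r3:25,r4:8,r5:Add1
  c12: issue SUB r2<-Add2  regs: r0:Mul1,r1:12,r2:Add2,r3:25,r4:8,r5:Add1
  c13: CDB Add1=-22  regs: r0:Mul1,r1:12,r2:Add2,r3:25,r4:8,r5:-22
  c14: CDB Add2=-22  regs: r0:Mul1,r1:12,r2:-22,r3:25,r4:8,r5:-22
  c15: CDB Mul1=96  regs: r0:96,r1:12,r2:-22,r3:25,r4:8,r5:-22

STATUS = VALUE 25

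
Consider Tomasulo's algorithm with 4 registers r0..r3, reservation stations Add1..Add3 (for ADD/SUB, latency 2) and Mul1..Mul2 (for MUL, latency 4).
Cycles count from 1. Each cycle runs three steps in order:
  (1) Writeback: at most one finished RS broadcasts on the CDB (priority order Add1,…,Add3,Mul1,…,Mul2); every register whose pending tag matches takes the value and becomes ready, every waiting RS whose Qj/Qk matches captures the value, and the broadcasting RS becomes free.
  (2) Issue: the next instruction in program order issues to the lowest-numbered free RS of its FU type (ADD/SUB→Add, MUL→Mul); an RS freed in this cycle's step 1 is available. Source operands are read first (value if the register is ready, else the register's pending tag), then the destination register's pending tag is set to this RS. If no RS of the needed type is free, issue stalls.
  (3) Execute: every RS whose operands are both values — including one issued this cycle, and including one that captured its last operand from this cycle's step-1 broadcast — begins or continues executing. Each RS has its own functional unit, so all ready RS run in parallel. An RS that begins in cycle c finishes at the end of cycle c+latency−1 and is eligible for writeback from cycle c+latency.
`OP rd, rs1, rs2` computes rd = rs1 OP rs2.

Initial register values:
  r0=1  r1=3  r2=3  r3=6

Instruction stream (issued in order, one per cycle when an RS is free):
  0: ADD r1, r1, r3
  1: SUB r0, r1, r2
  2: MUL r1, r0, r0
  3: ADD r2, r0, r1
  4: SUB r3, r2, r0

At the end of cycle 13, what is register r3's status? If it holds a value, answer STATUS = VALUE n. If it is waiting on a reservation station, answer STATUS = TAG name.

STATUS = VALUE 36

  c1: issue ADD r1<-Add1  regs: r0:1,r1:Add1,r2:3,r3:6
  c2: issue SUB r0<-Add2  regs: r0:Add2,r1:Add1,r2:3,r3:6
  c3: CDB Add1=9; issue MUL r1<-Mul1  regs: r0:Add2,r1:Mul1,r2:3,r3:6
  c4: issue ADD r2<-Add1  regs: r0:Add2,r1:Mul1,r2:Add1,r3:6
  c5: CDB Add2=6; issue SUB r3<-Add2  regs: r0:6,r1:Mul1,r2:Add1,r3:Add2
  c6: -  regs: r0:6,r1:Mul1,r2:Add1,r3:Add2
  c7: -  regs: r0:6,r1:Mul1,r2:Add1,r3:Add2
  c8: -  regs: r0:6,r1:Mul1,r2:Add1,r3:Add2
  c9: CDB Mul1=36  regs: r0:6,r1:36,r2:Add1,r3:Add2
  c10: -  regs: r0:6,r1:36,r2:Add1,r3:Add2
  c11: CDB Add1=42  regs: r0:6,r1:36,r2:42,r3:Add2
  c12: -  regs: r0:6,r1:36,r2:42,r3:Add2
  c13: CDB Add2=36  regs: r0:6,r1:36,r2:42,r3:36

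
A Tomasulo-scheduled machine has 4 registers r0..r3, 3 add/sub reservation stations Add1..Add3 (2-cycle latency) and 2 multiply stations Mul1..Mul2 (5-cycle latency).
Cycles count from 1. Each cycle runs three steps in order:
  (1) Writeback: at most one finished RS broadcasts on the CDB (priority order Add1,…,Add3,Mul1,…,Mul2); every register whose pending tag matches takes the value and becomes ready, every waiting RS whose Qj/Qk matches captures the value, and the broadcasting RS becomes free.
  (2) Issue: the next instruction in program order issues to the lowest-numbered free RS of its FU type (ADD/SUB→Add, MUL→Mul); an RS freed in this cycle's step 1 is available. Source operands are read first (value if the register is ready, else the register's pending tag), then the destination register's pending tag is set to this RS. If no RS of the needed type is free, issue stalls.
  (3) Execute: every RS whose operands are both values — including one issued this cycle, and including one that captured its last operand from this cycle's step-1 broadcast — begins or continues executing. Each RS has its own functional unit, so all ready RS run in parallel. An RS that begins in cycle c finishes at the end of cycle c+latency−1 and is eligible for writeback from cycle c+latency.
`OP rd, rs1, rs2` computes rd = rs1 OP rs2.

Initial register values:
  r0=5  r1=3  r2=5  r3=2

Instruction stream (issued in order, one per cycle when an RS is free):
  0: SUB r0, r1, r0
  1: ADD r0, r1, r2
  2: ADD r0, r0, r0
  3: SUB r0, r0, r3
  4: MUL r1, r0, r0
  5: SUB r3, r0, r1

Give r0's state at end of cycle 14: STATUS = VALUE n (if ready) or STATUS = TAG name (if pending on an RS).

cycle 1: issue SUB r0<-Add1 // r0:Add1,r1:3,r2:5,r3:2
cycle 2: issue ADD r0<-Add2 // r0:Add2,r1:3,r2:5,r3:2
cycle 3: CDB Add1=-2; issue ADD r0<-Add1 // r0:Add1,r1:3,r2:5,r3:2
cycle 4: CDB Add2=8; issue SUB r0<-Add2 // r0:Add2,r1:3,r2:5,r3:2
cycle 5: issue MUL r1<-Mul1 // r0:Add2,r1:Mul1,r2:5,r3:2
cycle 6: CDB Add1=16; issue SUB r3<-Add1 // r0:Add2,r1:Mul1,r2:5,r3:Add1
cycle 7: - // r0:Add2,r1:Mul1,r2:5,r3:Add1
cycle 8: CDB Add2=14 // r0:14,r1:Mul1,r2:5,r3:Add1
cycle 9: - // r0:14,r1:Mul1,r2:5,r3:Add1
cycle 10: - // r0:14,r1:Mul1,r2:5,r3:Add1
cycle 11: - // r0:14,r1:Mul1,r2:5,r3:Add1
cycle 12: - // r0:14,r1:Mul1,r2:5,r3:Add1
cycle 13: CDB Mul1=196 // r0:14,r1:196,r2:5,r3:Add1
cycle 14: - // r0:14,r1:196,r2:5,r3:Add1

STATUS = VALUE 14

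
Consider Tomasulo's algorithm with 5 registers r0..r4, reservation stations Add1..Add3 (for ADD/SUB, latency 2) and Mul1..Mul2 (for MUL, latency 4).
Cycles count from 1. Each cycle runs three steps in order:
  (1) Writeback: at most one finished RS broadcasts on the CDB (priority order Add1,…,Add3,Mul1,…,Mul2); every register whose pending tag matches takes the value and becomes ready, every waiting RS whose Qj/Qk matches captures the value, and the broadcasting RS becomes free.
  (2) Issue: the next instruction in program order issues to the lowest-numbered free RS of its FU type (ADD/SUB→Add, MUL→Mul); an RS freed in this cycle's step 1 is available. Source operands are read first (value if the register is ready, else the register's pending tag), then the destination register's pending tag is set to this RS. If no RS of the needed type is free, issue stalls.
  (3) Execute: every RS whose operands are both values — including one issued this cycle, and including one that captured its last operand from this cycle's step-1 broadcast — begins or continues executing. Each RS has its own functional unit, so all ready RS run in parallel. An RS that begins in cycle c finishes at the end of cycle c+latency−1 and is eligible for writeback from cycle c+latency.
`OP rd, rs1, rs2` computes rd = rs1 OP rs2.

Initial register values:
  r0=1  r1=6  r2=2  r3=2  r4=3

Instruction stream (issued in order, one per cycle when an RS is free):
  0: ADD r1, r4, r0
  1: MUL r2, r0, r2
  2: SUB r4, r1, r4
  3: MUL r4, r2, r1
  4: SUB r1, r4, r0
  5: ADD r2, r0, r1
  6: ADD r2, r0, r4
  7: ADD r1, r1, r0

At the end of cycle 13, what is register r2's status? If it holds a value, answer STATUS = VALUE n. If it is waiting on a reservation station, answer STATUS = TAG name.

cycle 1: issue ADD r1<-Add1 // r0:1,r1:Add1,r2:2,r3:2,r4:3
cycle 2: issue MUL r2<-Mul1 // r0:1,r1:Add1,r2:Mul1,r3:2,r4:3
cycle 3: CDB Add1=4; issue SUB r4<-Add1 // r0:1,r1:4,r2:Mul1,r3:2,r4:Add1
cycle 4: issue MUL r4<-Mul2 // r0:1,r1:4,r2:Mul1,r3:2,r4:Mul2
cycle 5: CDB Add1=1; issue SUB r1<-Add1 // r0:1,r1:Add1,r2:Mul1,r3:2,r4:Mul2
cycle 6: CDB Mul1=2; issue ADD r2<-Add2 // r0:1,r1:Add1,r2:Add2,r3:2,r4:Mul2
cycle 7: issue ADD r2<-Add3 // r0:1,r1:Add1,r2:Add3,r3:2,r4:Mul2
cycle 8: stall // r0:1,r1:Add1,r2:Add3,r3:2,r4:Mul2
cycle 9: stall // r0:1,r1:Add1,r2:Add3,r3:2,r4:Mul2
cycle 10: CDB Mul2=8; stall // r0:1,r1:Add1,r2:Add3,r3:2,r4:8
cycle 11: stall // r0:1,r1:Add1,r2:Add3,r3:2,r4:8
cycle 12: CDB Add1=7; issue ADD r1<-Add1 // r0:1,r1:Add1,r2:Add3,r3:2,r4:8
cycle 13: CDB Add3=9 // r0:1,r1:Add1,r2:9,r3:2,r4:8

STATUS = VALUE 9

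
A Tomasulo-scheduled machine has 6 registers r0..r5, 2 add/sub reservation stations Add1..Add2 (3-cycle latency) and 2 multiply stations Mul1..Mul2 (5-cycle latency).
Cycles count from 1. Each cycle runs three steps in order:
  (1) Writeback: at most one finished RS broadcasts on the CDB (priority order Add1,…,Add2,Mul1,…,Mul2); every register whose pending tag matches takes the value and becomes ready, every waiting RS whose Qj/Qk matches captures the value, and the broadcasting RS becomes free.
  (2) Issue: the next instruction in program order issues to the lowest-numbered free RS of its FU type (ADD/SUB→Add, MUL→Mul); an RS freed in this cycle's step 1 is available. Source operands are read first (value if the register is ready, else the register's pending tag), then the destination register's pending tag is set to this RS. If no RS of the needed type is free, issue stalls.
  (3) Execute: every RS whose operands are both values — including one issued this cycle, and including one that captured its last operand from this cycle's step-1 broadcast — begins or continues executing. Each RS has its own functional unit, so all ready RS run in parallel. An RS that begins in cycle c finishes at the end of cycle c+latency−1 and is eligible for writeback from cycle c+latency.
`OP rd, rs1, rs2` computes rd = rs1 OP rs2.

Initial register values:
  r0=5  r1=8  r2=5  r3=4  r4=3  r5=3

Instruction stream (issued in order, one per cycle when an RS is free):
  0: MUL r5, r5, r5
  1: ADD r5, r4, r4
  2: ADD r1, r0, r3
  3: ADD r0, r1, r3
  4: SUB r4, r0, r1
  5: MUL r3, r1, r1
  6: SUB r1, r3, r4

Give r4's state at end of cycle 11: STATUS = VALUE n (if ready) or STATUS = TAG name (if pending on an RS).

cycle 1: issue MUL r5<-Mul1 // r0:5,r1:8,r2:5,r3:4,r4:3,r5:Mul1
cycle 2: issue ADD r5<-Add1 // r0:5,r1:8,r2:5,r3:4,r4:3,r5:Add1
cycle 3: issue ADD r1<-Add2 // r0:5,r1:Add2,r2:5,r3:4,r4:3,r5:Add1
cycle 4: stall // r0:5,r1:Add2,r2:5,r3:4,r4:3,r5:Add1
cycle 5: CDB Add1=6; issue ADD r0<-Add1 // r0:Add1,r1:Add2,r2:5,r3:4,r4:3,r5:6
cycle 6: CDB Add2=9; issue SUB r4<-Add2 // r0:Add1,r1:9,r2:5,r3:4,r4:Add2,r5:6
cycle 7: CDB Mul1=9; issue MUL r3<-Mul1 // r0:Add1,r1:9,r2:5,r3:Mul1,r4:Add2,r5:6
cycle 8: stall // r0:Add1,r1:9,r2:5,r3:Mul1,r4:Add2,r5:6
cycle 9: CDB Add1=13; issue SUB r1<-Add1 // r0:13,r1:Add1,r2:5,r3:Mul1,r4:Add2,r5:6
cycle 10: - // r0:13,r1:Add1,r2:5,r3:Mul1,r4:Add2,r5:6
cycle 11: - // r0:13,r1:Add1,r2:5,r3:Mul1,r4:Add2,r5:6

STATUS = TAG Add2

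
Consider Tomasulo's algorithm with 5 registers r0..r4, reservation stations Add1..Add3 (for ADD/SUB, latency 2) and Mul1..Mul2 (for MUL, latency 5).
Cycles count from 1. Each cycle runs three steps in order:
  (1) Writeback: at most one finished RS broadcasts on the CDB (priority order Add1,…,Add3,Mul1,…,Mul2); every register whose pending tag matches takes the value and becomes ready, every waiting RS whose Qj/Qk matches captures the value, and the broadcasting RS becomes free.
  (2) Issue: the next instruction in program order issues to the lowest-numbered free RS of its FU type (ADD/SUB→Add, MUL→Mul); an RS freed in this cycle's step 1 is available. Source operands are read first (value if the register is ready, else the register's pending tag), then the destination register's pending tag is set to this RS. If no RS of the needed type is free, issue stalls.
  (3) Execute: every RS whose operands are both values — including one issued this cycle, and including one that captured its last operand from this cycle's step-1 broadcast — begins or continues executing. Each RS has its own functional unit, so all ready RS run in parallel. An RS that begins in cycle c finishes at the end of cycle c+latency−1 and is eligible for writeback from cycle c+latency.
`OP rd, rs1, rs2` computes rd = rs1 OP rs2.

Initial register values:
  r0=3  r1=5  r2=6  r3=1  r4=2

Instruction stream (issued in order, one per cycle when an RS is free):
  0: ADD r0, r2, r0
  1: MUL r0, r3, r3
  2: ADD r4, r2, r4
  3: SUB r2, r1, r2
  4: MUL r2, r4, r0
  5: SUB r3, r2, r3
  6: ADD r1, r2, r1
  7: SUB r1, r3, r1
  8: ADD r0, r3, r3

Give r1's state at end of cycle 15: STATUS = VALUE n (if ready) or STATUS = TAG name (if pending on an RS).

STATUS = TAG Add3

  c1: issue ADD r0<-Add1  regs: r0:Add1,r1:5,r2:6,r3:1,r4:2
  c2: issue MUL r0<-Mul1  regs: r0:Mul1,r1:5,r2:6,r3:1,r4:2
  c3: CDB Add1=9; issue ADD r4<-Add1  regs: r0:Mul1,r1:5,r2:6,r3:1,r4:Add1
  c4: issue SUB r2<-Add2  regs: r0:Mul1,r1:5,r2:Add2,r3:1,r4:Add1
  c5: CDB Add1=8; issue MUL r2<-Mul2  regs: r0:Mul1,r1:5,r2:Mul2,r3:1,r4:8
  c6: CDB Add2=-1; issue SUB r3<-Add1  regs: r0:Mul1,r1:5,r2:Mul2,r3:Add1,r4:8
  c7: CDB Mul1=1; issue ADD r1<-Add2  regs: r0:1,r1:Add2,r2:Mul2,r3:Add1,r4:8
  c8: issue SUB r1<-Add3  regs: r0:1,r1:Add3,r2:Mul2,r3:Add1,r4:8
  c9: stall  regs: r0:1,r1:Add3,r2:Mul2,r3:Add1,r4:8
  c10: stall  regs: r0:1,r1:Add3,r2:Mul2,r3:Add1,r4:8
  c11: stall  regs: r0:1,r1:Add3,r2:Mul2,r3:Add1,r4:8
  c12: CDB Mul2=8; stall  regs: r0:1,r1:Add3,r2:8,r3:Add1,r4:8
  c13: stall  regs: r0:1,r1:Add3,r2:8,r3:Add1,r4:8
  c14: CDB Add1=7; issue ADD r0<-Add1  regs: r0:Add1,r1:Add3,r2:8,r3:7,r4:8
  c15: CDB Add2=13  regs: r0:Add1,r1:Add3,r2:8,r3:7,r4:8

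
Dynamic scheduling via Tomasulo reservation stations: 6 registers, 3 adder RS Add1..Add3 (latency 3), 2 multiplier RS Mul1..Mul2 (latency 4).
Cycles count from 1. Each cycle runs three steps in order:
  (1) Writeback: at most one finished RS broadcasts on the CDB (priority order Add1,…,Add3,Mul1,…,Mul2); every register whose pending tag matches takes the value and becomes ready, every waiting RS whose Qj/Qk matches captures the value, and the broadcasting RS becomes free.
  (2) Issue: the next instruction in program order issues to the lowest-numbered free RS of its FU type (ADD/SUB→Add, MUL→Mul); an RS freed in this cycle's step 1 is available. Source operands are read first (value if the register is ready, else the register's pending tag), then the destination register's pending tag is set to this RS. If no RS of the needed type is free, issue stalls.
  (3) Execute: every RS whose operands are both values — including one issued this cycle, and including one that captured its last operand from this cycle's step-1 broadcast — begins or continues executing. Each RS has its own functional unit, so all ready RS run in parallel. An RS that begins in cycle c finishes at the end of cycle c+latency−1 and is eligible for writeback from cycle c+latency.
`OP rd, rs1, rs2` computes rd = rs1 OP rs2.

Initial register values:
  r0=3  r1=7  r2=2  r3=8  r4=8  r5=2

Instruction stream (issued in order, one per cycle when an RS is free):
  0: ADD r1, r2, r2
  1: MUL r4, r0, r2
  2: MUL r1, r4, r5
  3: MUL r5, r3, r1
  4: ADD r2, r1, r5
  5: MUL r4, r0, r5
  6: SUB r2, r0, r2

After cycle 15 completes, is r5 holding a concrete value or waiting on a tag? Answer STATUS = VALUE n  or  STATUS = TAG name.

c1: issue ADD r1<-Add1 | r0:3,r1:Add1,r2:2,r3:8,r4:8,r5:2
c2: issue MUL r4<-Mul1 | r0:3,r1:Add1,r2:2,r3:8,r4:Mul1,r5:2
c3: issue MUL r1<-Mul2 | r0:3,r1:Mul2,r2:2,r3:8,r4:Mul1,r5:2
c4: CDB Add1=4; stall | r0:3,r1:Mul2,r2:2,r3:8,r4:Mul1,r5:2
c5: stall | r0:3,r1:Mul2,r2:2,r3:8,r4:Mul1,r5:2
c6: CDB Mul1=6; issue MUL r5<-Mul1 | r0:3,r1:Mul2,r2:2,r3:8,r4:6,r5:Mul1
c7: issue ADD r2<-Add1 | r0:3,r1:Mul2,r2:Add1,r3:8,r4:6,r5:Mul1
c8: stall | r0:3,r1:Mul2,r2:Add1,r3:8,r4:6,r5:Mul1
c9: stall | r0:3,r1:Mul2,r2:Add1,r3:8,r4:6,r5:Mul1
c10: CDB Mul2=12; issue MUL r4<-Mul2 | r0:3,r1:12,r2:Add1,r3:8,r4:Mul2,r5:Mul1
c11: issue SUB r2<-Add2 | r0:3,r1:12,r2:Add2,r3:8,r4:Mul2,r5:Mul1
c12: - | r0:3,r1:12,r2:Add2,r3:8,r4:Mul2,r5:Mul1
c13: - | r0:3,r1:12,r2:Add2,r3:8,r4:Mul2,r5:Mul1
c14: CDB Mul1=96 | r0:3,r1:12,r2:Add2,r3:8,r4:Mul2,r5:96
c15: - | r0:3,r1:12,r2:Add2,r3:8,r4:Mul2,r5:96

STATUS = VALUE 96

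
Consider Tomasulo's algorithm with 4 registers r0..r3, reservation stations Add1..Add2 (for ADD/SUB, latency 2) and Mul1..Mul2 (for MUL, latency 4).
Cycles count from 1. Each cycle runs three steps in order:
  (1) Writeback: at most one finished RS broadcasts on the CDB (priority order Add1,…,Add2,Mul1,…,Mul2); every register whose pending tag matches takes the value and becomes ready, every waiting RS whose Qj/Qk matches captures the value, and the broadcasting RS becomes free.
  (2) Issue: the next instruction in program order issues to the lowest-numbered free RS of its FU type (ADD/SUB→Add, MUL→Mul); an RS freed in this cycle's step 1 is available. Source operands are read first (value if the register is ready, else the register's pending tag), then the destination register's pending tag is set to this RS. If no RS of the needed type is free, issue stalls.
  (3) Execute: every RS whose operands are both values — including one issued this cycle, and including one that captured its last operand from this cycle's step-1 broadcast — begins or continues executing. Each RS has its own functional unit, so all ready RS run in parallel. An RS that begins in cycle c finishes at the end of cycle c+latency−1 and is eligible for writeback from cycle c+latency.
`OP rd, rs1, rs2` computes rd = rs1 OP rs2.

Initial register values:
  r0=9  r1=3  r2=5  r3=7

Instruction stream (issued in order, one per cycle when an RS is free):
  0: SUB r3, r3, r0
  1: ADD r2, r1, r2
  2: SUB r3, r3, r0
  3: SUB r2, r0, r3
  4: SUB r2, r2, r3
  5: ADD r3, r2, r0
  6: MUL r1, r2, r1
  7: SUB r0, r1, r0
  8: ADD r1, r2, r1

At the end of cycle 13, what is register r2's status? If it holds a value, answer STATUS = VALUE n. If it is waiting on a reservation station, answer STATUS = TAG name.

  c1: issue SUB r3<-Add1  regs: r0:9,r1:3,r2:5,r3:Add1
  c2: issue ADD r2<-Add2  regs: r0:9,r1:3,r2:Add2,r3:Add1
  c3: CDB Add1=-2; issue SUB r3<-Add1  regs: r0:9,r1:3,r2:Add2,r3:Add1
  c4: CDB Add2=8; issue SUB r2<-Add2  regs: r0:9,r1:3,r2:Add2,r3:Add1
  c5: CDB Add1=-11; issue SUB r2<-Add1  regs: r0:9,r1:3,r2:Add1,r3:-11
  c6: stall  regs: r0:9,r1:3,r2:Add1,r3:-11
  c7: CDB Add2=20; issue ADD r3<-Add2  regs: r0:9,r1:3,r2:Add1,r3:Add2
  c8: issue MUL r1<-Mul1  regs: r0:9,r1:Mul1,r2:Add1,r3:Add2
  c9: CDB Add1=31; issue SUB r0<-Add1  regs: r0:Add1,r1:Mul1,r2:31,r3:Add2
  c10: stall  regs: r0:Add1,r1:Mul1,r2:31,r3:Add2
  c11: CDB Add2=40; issue ADD r1<-Add2  regs: r0:Add1,r1:Add2,r2:31,r3:40
  c12: -  regs: r0:Add1,r1:Add2,r2:31,r3:40
  c13: CDB Mul1=93  regs: r0:Add1,r1:Add2,r2:31,r3:40

STATUS = VALUE 31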